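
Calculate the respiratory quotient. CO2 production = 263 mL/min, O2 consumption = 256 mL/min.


RQ = VCO2 / VO2
RQ = 263 / 256
RQ = 1.027


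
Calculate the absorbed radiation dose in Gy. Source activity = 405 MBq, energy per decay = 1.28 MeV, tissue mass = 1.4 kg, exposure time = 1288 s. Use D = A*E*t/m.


A = 405 MBq = 4.0500e+08 Bq
E = 1.28 MeV = 2.05056e-13 J
D = A*E*t/m = 4.0500e+08*2.05056e-13*1288/1.4
D = 0.0764 Gy


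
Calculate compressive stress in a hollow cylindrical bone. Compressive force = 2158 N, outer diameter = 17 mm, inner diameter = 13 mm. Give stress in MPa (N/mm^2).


A = pi*(r_o^2 - r_i^2)
r_o = 8.5 mm, r_i = 6.5 mm
A = 94.2478 mm^2
sigma = F/A = 2158 / 94.2478
sigma = 22.9 MPa


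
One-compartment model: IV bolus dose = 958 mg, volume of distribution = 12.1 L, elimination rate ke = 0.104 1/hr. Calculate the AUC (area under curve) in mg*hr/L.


C0 = Dose/Vd = 958/12.1 = 79.1736 mg/L
AUC = C0/ke = 79.1736/0.104
AUC = 761.3 mg*hr/L


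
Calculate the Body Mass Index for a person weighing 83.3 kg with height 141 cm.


BMI = weight / height^2
height = 141 cm = 1.41 m
BMI = 83.3 / 1.41^2
BMI = 41.9 kg/m^2


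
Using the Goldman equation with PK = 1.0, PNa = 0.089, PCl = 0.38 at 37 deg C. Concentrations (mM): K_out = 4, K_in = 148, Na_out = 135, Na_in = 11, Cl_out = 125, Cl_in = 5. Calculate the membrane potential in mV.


Vm = (RT/F)*ln((PK*Ko + PNa*Nao + PCl*Cli)/(PK*Ki + PNa*Nai + PCl*Clo))
Numer = 17.915, Denom = 196.479
Vm = -64 mV


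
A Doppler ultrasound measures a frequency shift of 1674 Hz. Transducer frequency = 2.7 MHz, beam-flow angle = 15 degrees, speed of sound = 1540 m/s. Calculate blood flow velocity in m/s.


v = fd * c / (2 * f0 * cos(theta))
v = 1674 * 1540 / (2 * 2.7000e+06 * cos(15))
v = 0.4942 m/s


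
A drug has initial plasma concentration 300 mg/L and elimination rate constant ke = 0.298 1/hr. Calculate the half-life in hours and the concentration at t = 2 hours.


t_half = ln(2) / ke = 0.693147 / 0.298 = 2.326 hr
C(t) = C0 * exp(-ke*t) = 300 * exp(-0.298*2)
C(2) = 165.3 mg/L


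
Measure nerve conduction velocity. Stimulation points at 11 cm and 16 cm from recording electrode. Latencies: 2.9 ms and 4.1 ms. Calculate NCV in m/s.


Distance = (16 - 11) / 100 = 0.05 m
dt = (4.1 - 2.9) / 1000 = 0.0012 s
NCV = dist / dt = 41.67 m/s


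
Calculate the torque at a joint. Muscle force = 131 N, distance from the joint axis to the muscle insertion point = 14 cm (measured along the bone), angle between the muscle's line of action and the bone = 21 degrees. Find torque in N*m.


Torque = F * d * sin(theta)   (moment arm = d*sin(theta))
d = 14 cm = 0.14 m
Torque = 131 * 0.14 * sin(21)
Torque = 6.572 N*m


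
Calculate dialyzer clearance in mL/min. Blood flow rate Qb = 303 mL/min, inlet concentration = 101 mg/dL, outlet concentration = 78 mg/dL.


K = Qb * (Cb_in - Cb_out) / Cb_in
K = 303 * (101 - 78) / 101
K = 69 mL/min


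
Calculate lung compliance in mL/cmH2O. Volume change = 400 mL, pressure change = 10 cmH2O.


C = dV / dP
C = 400 / 10
C = 40 mL/cmH2O


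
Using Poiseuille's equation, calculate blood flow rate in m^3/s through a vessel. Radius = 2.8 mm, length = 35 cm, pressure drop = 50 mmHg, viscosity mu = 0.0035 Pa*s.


Q = pi*r^4*dP / (8*mu*L)
r = 0.0028 m, L = 0.35 m
dP = 50 mmHg = 6666.1 Pa
Q = 1.3135e-04 m^3/s


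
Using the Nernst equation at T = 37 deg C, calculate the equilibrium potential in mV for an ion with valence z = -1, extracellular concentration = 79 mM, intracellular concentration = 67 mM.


E = (RT/(zF)) * ln(C_out/C_in)
T = 37 + 273.15 = 310.15 K
E = (8.314 * 310.15 / (-1 * 96485)) * ln(79/67)
E = -4.403 mV


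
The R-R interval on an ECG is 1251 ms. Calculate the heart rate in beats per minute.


HR = 60 / RR_interval(s)
RR = 1251 ms = 1.251 s
HR = 60 / 1.251 = 47.96 bpm


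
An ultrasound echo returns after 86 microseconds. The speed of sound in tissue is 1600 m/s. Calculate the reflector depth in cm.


depth = c * t / 2
t = 86 us = 8.6000e-05 s
depth = 1600 * 8.6000e-05 / 2
depth = 0.0688 m = 6.88 cm


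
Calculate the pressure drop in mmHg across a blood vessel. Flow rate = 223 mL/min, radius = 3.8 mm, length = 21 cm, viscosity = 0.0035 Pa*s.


dP = 8*mu*L*Q / (pi*r^4)
Q = 223 mL/min = 3.71667e-06 m^3/s
dP = 33.3616 Pa = 33.3616 / 133.322 mmHg = 0.2502 mmHg


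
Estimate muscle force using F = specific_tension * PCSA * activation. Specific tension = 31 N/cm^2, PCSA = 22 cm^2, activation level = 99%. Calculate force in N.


F = sigma * PCSA * activation
F = 31 * 22 * 0.99
F = 675.2 N


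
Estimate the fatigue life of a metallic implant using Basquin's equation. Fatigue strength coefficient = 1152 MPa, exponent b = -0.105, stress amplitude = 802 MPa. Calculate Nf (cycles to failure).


sigma_a = sigma_f' * (2Nf)^b
2Nf = (sigma_a/sigma_f')^(1/b)
2Nf = (802/1152)^(1/-0.105)
2Nf = 31.469277
Nf = 15.73


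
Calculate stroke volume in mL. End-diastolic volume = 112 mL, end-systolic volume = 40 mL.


SV = EDV - ESV
SV = 112 - 40
SV = 72 mL


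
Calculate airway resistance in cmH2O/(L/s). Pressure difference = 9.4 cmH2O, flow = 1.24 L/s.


R = dP / flow
R = 9.4 / 1.24
R = 7.581 cmH2O/(L/s)


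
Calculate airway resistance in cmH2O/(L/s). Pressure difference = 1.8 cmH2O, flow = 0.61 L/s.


R = dP / flow
R = 1.8 / 0.61
R = 2.951 cmH2O/(L/s)


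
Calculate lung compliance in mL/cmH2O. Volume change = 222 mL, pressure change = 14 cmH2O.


C = dV / dP
C = 222 / 14
C = 15.86 mL/cmH2O


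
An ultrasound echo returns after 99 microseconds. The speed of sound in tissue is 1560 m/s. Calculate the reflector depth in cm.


depth = c * t / 2
t = 99 us = 9.9000e-05 s
depth = 1560 * 9.9000e-05 / 2
depth = 0.07722 m = 7.722 cm


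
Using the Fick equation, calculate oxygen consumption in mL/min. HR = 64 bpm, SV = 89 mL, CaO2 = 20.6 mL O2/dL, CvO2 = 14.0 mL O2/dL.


CO = HR*SV = 64*89/1000 = 5.696 L/min
a-v O2 diff = 20.6 - 14.0 = 6.6 mL/dL
VO2 = CO * (CaO2-CvO2) * 10 dL/L
VO2 = 5.696 * 6.6 * 10
VO2 = 375.9 mL/min


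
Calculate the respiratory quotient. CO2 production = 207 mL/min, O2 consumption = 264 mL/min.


RQ = VCO2 / VO2
RQ = 207 / 264
RQ = 0.7841


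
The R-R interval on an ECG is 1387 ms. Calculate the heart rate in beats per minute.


HR = 60 / RR_interval(s)
RR = 1387 ms = 1.387 s
HR = 60 / 1.387 = 43.26 bpm


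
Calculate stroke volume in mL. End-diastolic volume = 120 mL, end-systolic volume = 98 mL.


SV = EDV - ESV
SV = 120 - 98
SV = 22 mL


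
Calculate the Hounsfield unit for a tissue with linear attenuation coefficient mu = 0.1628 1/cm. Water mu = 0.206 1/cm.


HU = ((mu_tissue - mu_water) / mu_water) * 1000
HU = ((0.1628 - 0.206) / 0.206) * 1000
HU = -209.7


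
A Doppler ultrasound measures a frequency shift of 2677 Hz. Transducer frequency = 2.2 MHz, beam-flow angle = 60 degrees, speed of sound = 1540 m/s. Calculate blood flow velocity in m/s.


v = fd * c / (2 * f0 * cos(theta))
v = 2677 * 1540 / (2 * 2.2000e+06 * cos(60))
v = 1.874 m/s


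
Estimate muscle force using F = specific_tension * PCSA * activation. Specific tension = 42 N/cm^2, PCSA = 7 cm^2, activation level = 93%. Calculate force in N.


F = sigma * PCSA * activation
F = 42 * 7 * 0.93
F = 273.4 N


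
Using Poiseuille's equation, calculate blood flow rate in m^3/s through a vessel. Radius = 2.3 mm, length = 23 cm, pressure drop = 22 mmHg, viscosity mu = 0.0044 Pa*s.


Q = pi*r^4*dP / (8*mu*L)
r = 0.0023 m, L = 0.23 m
dP = 22 mmHg = 2933.084 Pa
Q = 3.1850e-05 m^3/s


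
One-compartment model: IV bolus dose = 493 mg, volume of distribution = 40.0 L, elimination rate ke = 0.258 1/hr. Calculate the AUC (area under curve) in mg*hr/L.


C0 = Dose/Vd = 493/40.0 = 12.325 mg/L
AUC = C0/ke = 12.325/0.258
AUC = 47.77 mg*hr/L


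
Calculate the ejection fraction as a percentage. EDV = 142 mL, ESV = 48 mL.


SV = EDV - ESV = 142 - 48 = 94 mL
EF = SV/EDV * 100 = 94/142 * 100
EF = 66.2%


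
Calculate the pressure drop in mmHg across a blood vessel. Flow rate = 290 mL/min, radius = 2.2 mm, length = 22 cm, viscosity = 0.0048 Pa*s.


dP = 8*mu*L*Q / (pi*r^4)
Q = 290 mL/min = 4.83333e-06 m^3/s
dP = 554.83 Pa = 554.83 / 133.322 mmHg = 4.162 mmHg


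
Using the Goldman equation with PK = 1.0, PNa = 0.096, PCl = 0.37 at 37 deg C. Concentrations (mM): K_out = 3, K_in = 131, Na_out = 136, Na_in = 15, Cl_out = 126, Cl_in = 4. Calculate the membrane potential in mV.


Vm = (RT/F)*ln((PK*Ko + PNa*Nao + PCl*Cli)/(PK*Ki + PNa*Nai + PCl*Clo))
Numer = 17.536, Denom = 179.06
Vm = -62.1 mV


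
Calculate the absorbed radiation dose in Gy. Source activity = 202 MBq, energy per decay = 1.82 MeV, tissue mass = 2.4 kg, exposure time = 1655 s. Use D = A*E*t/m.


A = 202 MBq = 2.0200e+08 Bq
E = 1.82 MeV = 2.91564e-13 J
D = A*E*t/m = 2.0200e+08*2.91564e-13*1655/2.4
D = 0.04061 Gy


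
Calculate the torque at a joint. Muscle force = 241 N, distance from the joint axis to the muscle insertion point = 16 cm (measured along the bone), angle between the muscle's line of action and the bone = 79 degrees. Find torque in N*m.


Torque = F * d * sin(theta)   (moment arm = d*sin(theta))
d = 16 cm = 0.16 m
Torque = 241 * 0.16 * sin(79)
Torque = 37.85 N*m


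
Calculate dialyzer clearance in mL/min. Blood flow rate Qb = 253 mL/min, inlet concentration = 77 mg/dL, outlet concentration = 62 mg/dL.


K = Qb * (Cb_in - Cb_out) / Cb_in
K = 253 * (77 - 62) / 77
K = 49.29 mL/min


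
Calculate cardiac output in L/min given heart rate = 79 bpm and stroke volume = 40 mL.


CO = HR * SV
CO = 79 * 40 / 1000
CO = 3.16 L/min


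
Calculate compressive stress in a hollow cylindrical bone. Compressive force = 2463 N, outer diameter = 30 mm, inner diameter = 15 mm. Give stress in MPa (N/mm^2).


A = pi*(r_o^2 - r_i^2)
r_o = 15 mm, r_i = 7.5 mm
A = 530.144 mm^2
sigma = F/A = 2463 / 530.144
sigma = 4.646 MPa


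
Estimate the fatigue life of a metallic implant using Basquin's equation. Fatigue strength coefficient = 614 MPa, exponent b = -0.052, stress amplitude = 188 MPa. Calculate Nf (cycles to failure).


sigma_a = sigma_f' * (2Nf)^b
2Nf = (sigma_a/sigma_f')^(1/b)
2Nf = (188/614)^(1/-0.052)
2Nf = 7.670395e+09
Nf = 3.8352e+09


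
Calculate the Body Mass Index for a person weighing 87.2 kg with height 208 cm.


BMI = weight / height^2
height = 208 cm = 2.08 m
BMI = 87.2 / 2.08^2
BMI = 20.16 kg/m^2


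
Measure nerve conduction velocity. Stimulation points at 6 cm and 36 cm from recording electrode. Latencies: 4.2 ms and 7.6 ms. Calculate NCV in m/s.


Distance = (36 - 6) / 100 = 0.3 m
dt = (7.6 - 4.2) / 1000 = 0.0034 s
NCV = dist / dt = 88.24 m/s


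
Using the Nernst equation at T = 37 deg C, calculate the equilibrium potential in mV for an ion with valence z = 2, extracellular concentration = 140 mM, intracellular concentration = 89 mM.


E = (RT/(zF)) * ln(C_out/C_in)
T = 37 + 273.15 = 310.15 K
E = (8.314 * 310.15 / (2 * 96485)) * ln(140/89)
E = 6.053 mV


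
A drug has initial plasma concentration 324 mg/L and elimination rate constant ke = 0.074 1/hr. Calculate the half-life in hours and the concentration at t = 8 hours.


t_half = ln(2) / ke = 0.693147 / 0.074 = 9.367 hr
C(t) = C0 * exp(-ke*t) = 324 * exp(-0.074*8)
C(8) = 179.2 mg/L


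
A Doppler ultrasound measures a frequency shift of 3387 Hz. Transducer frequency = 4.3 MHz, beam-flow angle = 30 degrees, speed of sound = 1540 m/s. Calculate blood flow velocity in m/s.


v = fd * c / (2 * f0 * cos(theta))
v = 3387 * 1540 / (2 * 4.3000e+06 * cos(30))
v = 0.7003 m/s


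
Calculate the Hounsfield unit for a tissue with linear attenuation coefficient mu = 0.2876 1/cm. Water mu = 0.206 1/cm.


HU = ((mu_tissue - mu_water) / mu_water) * 1000
HU = ((0.2876 - 0.206) / 0.206) * 1000
HU = 396.1


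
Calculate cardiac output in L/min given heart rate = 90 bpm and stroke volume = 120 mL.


CO = HR * SV
CO = 90 * 120 / 1000
CO = 10.8 L/min


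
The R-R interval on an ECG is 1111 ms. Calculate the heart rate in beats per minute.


HR = 60 / RR_interval(s)
RR = 1111 ms = 1.111 s
HR = 60 / 1.111 = 54.01 bpm


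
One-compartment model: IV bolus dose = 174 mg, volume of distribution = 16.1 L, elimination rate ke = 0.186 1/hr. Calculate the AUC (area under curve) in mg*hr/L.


C0 = Dose/Vd = 174/16.1 = 10.8075 mg/L
AUC = C0/ke = 10.8075/0.186
AUC = 58.1 mg*hr/L


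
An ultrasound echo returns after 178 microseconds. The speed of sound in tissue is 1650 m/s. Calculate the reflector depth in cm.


depth = c * t / 2
t = 178 us = 1.7800e-04 s
depth = 1650 * 1.7800e-04 / 2
depth = 0.14685 m = 14.685 cm


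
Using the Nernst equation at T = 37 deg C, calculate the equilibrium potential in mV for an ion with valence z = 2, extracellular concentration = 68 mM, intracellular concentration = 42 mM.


E = (RT/(zF)) * ln(C_out/C_in)
T = 37 + 273.15 = 310.15 K
E = (8.314 * 310.15 / (2 * 96485)) * ln(68/42)
E = 6.439 mV


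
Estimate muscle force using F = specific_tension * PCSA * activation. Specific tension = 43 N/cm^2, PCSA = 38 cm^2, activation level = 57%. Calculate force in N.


F = sigma * PCSA * activation
F = 43 * 38 * 0.57
F = 931.4 N


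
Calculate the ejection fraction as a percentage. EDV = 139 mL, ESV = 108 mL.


SV = EDV - ESV = 139 - 108 = 31 mL
EF = SV/EDV * 100 = 31/139 * 100
EF = 22.3%


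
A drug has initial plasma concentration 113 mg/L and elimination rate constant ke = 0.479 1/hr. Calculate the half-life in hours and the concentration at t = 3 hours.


t_half = ln(2) / ke = 0.693147 / 0.479 = 1.447 hr
C(t) = C0 * exp(-ke*t) = 113 * exp(-0.479*3)
C(3) = 26.85 mg/L


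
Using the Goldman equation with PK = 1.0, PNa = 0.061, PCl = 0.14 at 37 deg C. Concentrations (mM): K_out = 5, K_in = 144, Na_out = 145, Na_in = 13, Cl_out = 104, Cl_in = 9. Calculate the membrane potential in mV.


Vm = (RT/F)*ln((PK*Ko + PNa*Nao + PCl*Cli)/(PK*Ki + PNa*Nai + PCl*Clo))
Numer = 15.105, Denom = 159.353
Vm = -62.97 mV


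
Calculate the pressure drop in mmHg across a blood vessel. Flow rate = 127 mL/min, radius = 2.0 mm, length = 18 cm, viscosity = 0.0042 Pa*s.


dP = 8*mu*L*Q / (pi*r^4)
Q = 127 mL/min = 2.11667e-06 m^3/s
dP = 254.68 Pa = 254.68 / 133.322 mmHg = 1.91 mmHg


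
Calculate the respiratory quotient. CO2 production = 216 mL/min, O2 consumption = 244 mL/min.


RQ = VCO2 / VO2
RQ = 216 / 244
RQ = 0.8852


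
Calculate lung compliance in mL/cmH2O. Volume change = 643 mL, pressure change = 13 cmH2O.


C = dV / dP
C = 643 / 13
C = 49.46 mL/cmH2O


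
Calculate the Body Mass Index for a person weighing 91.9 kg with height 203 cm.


BMI = weight / height^2
height = 203 cm = 2.03 m
BMI = 91.9 / 2.03^2
BMI = 22.3 kg/m^2


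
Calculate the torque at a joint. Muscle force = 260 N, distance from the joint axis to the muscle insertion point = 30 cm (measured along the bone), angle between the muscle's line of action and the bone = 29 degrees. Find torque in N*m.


Torque = F * d * sin(theta)   (moment arm = d*sin(theta))
d = 30 cm = 0.3 m
Torque = 260 * 0.3 * sin(29)
Torque = 37.82 N*m


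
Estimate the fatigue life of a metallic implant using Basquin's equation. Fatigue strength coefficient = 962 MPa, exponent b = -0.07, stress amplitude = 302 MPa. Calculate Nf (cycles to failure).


sigma_a = sigma_f' * (2Nf)^b
2Nf = (sigma_a/sigma_f')^(1/b)
2Nf = (302/962)^(1/-0.07)
2Nf = 15421128
Nf = 7.7106e+06


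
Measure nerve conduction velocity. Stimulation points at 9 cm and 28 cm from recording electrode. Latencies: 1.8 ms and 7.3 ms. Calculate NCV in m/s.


Distance = (28 - 9) / 100 = 0.19 m
dt = (7.3 - 1.8) / 1000 = 0.0055 s
NCV = dist / dt = 34.55 m/s


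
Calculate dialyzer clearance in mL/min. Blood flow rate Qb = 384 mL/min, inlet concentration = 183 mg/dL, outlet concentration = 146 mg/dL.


K = Qb * (Cb_in - Cb_out) / Cb_in
K = 384 * (183 - 146) / 183
K = 77.64 mL/min


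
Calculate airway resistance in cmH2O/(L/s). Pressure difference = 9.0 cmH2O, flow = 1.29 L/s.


R = dP / flow
R = 9.0 / 1.29
R = 6.977 cmH2O/(L/s)


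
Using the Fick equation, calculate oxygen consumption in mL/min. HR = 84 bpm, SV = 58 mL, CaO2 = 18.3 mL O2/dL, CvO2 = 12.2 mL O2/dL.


CO = HR*SV = 84*58/1000 = 4.872 L/min
a-v O2 diff = 18.3 - 12.2 = 6.1 mL/dL
VO2 = CO * (CaO2-CvO2) * 10 dL/L
VO2 = 4.872 * 6.1 * 10
VO2 = 297.2 mL/min


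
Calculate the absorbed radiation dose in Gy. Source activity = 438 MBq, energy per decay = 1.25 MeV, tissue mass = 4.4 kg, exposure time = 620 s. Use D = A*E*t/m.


A = 438 MBq = 4.3800e+08 Bq
E = 1.25 MeV = 2.0025e-13 J
D = A*E*t/m = 4.3800e+08*2.0025e-13*620/4.4
D = 0.01236 Gy


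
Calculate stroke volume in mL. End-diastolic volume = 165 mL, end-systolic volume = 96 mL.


SV = EDV - ESV
SV = 165 - 96
SV = 69 mL


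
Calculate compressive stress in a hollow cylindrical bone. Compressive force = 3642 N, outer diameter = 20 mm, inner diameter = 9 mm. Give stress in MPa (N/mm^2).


A = pi*(r_o^2 - r_i^2)
r_o = 10 mm, r_i = 4.5 mm
A = 250.542 mm^2
sigma = F/A = 3642 / 250.542
sigma = 14.54 MPa


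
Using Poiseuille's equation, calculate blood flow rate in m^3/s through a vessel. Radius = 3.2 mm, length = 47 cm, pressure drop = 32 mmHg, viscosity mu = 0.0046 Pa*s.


Q = pi*r^4*dP / (8*mu*L)
r = 0.0032 m, L = 0.47 m
dP = 32 mmHg = 4266.304 Pa
Q = 8.1256e-05 m^3/s


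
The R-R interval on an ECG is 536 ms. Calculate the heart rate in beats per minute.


HR = 60 / RR_interval(s)
RR = 536 ms = 0.536 s
HR = 60 / 0.536 = 111.9 bpm


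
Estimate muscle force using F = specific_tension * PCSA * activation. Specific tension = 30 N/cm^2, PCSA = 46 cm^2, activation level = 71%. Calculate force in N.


F = sigma * PCSA * activation
F = 30 * 46 * 0.71
F = 979.8 N


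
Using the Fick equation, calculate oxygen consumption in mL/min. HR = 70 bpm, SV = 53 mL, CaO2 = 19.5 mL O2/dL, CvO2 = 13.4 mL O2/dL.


CO = HR*SV = 70*53/1000 = 3.71 L/min
a-v O2 diff = 19.5 - 13.4 = 6.1 mL/dL
VO2 = CO * (CaO2-CvO2) * 10 dL/L
VO2 = 3.71 * 6.1 * 10
VO2 = 226.3 mL/min


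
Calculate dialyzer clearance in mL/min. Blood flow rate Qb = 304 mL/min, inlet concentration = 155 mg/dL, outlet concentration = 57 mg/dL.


K = Qb * (Cb_in - Cb_out) / Cb_in
K = 304 * (155 - 57) / 155
K = 192.2 mL/min


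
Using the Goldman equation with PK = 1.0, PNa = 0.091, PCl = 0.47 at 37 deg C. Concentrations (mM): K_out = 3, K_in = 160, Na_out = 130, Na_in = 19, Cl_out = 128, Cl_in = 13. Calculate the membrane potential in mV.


Vm = (RT/F)*ln((PK*Ko + PNa*Nao + PCl*Cli)/(PK*Ki + PNa*Nai + PCl*Clo))
Numer = 20.94, Denom = 221.889
Vm = -63.09 mV


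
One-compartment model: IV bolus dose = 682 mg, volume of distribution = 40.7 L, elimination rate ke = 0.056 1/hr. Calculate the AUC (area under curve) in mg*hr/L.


C0 = Dose/Vd = 682/40.7 = 16.7568 mg/L
AUC = C0/ke = 16.7568/0.056
AUC = 299.2 mg*hr/L


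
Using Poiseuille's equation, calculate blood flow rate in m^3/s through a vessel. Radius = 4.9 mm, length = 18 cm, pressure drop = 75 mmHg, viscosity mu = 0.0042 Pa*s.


Q = pi*r^4*dP / (8*mu*L)
r = 0.0049 m, L = 0.18 m
dP = 75 mmHg = 9999.15 Pa
Q = 0.002994 m^3/s


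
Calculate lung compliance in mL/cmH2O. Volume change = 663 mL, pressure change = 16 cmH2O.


C = dV / dP
C = 663 / 16
C = 41.44 mL/cmH2O


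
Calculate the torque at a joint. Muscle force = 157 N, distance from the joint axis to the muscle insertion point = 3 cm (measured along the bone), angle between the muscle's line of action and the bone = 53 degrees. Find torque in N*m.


Torque = F * d * sin(theta)   (moment arm = d*sin(theta))
d = 3 cm = 0.03 m
Torque = 157 * 0.03 * sin(53)
Torque = 3.762 N*m


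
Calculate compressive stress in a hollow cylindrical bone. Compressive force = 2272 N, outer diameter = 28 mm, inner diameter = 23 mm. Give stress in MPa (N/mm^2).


A = pi*(r_o^2 - r_i^2)
r_o = 14 mm, r_i = 11.5 mm
A = 200.277 mm^2
sigma = F/A = 2272 / 200.277
sigma = 11.34 MPa


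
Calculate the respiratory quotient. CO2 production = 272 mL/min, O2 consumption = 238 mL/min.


RQ = VCO2 / VO2
RQ = 272 / 238
RQ = 1.143


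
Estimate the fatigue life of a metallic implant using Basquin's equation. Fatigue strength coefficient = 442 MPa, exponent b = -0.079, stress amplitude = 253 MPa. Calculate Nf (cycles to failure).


sigma_a = sigma_f' * (2Nf)^b
2Nf = (sigma_a/sigma_f')^(1/b)
2Nf = (253/442)^(1/-0.079)
2Nf = 1167.1072
Nf = 583.6


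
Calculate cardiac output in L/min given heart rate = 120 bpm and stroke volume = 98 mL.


CO = HR * SV
CO = 120 * 98 / 1000
CO = 11.76 L/min


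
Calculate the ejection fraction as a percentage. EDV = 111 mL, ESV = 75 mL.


SV = EDV - ESV = 111 - 75 = 36 mL
EF = SV/EDV * 100 = 36/111 * 100
EF = 32.43%


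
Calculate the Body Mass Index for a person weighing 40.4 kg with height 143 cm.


BMI = weight / height^2
height = 143 cm = 1.43 m
BMI = 40.4 / 1.43^2
BMI = 19.76 kg/m^2


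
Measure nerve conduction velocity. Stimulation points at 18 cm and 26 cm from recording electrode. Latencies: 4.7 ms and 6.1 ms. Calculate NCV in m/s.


Distance = (26 - 18) / 100 = 0.08 m
dt = (6.1 - 4.7) / 1000 = 0.0014 s
NCV = dist / dt = 57.14 m/s


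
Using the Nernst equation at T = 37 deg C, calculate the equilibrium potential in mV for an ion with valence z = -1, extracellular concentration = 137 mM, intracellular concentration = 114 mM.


E = (RT/(zF)) * ln(C_out/C_in)
T = 37 + 273.15 = 310.15 K
E = (8.314 * 310.15 / (-1 * 96485)) * ln(137/114)
E = -4.912 mV


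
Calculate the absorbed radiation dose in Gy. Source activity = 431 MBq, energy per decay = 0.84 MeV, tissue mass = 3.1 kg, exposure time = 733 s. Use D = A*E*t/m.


A = 431 MBq = 4.3100e+08 Bq
E = 0.84 MeV = 1.34568e-13 J
D = A*E*t/m = 4.3100e+08*1.34568e-13*733/3.1
D = 0.01371 Gy


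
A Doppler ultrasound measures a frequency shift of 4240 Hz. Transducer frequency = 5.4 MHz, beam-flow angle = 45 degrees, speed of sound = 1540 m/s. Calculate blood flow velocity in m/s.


v = fd * c / (2 * f0 * cos(theta))
v = 4240 * 1540 / (2 * 5.4000e+06 * cos(45))
v = 0.855 m/s


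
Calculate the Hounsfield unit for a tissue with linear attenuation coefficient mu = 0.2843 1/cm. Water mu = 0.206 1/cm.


HU = ((mu_tissue - mu_water) / mu_water) * 1000
HU = ((0.2843 - 0.206) / 0.206) * 1000
HU = 380.1


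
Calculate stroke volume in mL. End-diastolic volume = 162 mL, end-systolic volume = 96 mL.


SV = EDV - ESV
SV = 162 - 96
SV = 66 mL


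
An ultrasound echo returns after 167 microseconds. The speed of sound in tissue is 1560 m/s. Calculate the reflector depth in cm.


depth = c * t / 2
t = 167 us = 1.6700e-04 s
depth = 1560 * 1.6700e-04 / 2
depth = 0.13026 m = 13.026 cm


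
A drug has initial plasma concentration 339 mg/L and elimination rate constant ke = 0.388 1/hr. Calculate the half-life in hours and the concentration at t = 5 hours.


t_half = ln(2) / ke = 0.693147 / 0.388 = 1.786 hr
C(t) = C0 * exp(-ke*t) = 339 * exp(-0.388*5)
C(5) = 48.72 mg/L


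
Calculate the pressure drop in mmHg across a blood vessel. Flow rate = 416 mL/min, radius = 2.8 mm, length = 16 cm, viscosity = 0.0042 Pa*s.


dP = 8*mu*L*Q / (pi*r^4)
Q = 416 mL/min = 6.93333e-06 m^3/s
dP = 193.027 Pa = 193.027 / 133.322 mmHg = 1.448 mmHg


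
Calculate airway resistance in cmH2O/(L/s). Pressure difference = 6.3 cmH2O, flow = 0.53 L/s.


R = dP / flow
R = 6.3 / 0.53
R = 11.89 cmH2O/(L/s)


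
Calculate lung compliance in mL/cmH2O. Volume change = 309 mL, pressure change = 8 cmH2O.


C = dV / dP
C = 309 / 8
C = 38.62 mL/cmH2O


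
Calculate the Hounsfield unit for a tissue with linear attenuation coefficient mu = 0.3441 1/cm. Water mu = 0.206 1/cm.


HU = ((mu_tissue - mu_water) / mu_water) * 1000
HU = ((0.3441 - 0.206) / 0.206) * 1000
HU = 670.4


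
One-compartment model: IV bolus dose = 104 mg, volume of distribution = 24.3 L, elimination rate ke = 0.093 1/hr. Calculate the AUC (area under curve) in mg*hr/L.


C0 = Dose/Vd = 104/24.3 = 4.27984 mg/L
AUC = C0/ke = 4.27984/0.093
AUC = 46.02 mg*hr/L


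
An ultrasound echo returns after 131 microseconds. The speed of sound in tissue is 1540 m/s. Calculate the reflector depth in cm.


depth = c * t / 2
t = 131 us = 1.3100e-04 s
depth = 1540 * 1.3100e-04 / 2
depth = 0.10087 m = 10.087 cm


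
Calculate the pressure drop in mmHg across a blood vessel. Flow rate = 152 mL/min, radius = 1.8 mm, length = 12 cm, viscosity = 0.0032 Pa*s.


dP = 8*mu*L*Q / (pi*r^4)
Q = 152 mL/min = 2.53333e-06 m^3/s
dP = 235.979 Pa = 235.979 / 133.322 mmHg = 1.77 mmHg


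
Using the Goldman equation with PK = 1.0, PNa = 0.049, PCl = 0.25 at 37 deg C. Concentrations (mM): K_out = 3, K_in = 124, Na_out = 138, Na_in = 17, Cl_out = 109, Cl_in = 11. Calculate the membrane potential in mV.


Vm = (RT/F)*ln((PK*Ko + PNa*Nao + PCl*Cli)/(PK*Ki + PNa*Nai + PCl*Clo))
Numer = 12.512, Denom = 152.083
Vm = -66.75 mV


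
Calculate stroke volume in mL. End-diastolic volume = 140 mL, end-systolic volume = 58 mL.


SV = EDV - ESV
SV = 140 - 58
SV = 82 mL


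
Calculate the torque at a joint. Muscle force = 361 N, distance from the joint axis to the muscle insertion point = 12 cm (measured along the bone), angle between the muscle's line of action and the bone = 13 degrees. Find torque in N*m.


Torque = F * d * sin(theta)   (moment arm = d*sin(theta))
d = 12 cm = 0.12 m
Torque = 361 * 0.12 * sin(13)
Torque = 9.745 N*m


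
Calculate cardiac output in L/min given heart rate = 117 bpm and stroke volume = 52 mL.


CO = HR * SV
CO = 117 * 52 / 1000
CO = 6.084 L/min


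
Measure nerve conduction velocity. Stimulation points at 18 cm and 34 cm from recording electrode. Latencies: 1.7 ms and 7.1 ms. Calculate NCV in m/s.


Distance = (34 - 18) / 100 = 0.16 m
dt = (7.1 - 1.7) / 1000 = 0.0054 s
NCV = dist / dt = 29.63 m/s


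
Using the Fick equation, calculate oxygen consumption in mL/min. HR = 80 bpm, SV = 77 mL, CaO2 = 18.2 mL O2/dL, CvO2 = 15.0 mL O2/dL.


CO = HR*SV = 80*77/1000 = 6.16 L/min
a-v O2 diff = 18.2 - 15.0 = 3.2 mL/dL
VO2 = CO * (CaO2-CvO2) * 10 dL/L
VO2 = 6.16 * 3.2 * 10
VO2 = 197.1 mL/min


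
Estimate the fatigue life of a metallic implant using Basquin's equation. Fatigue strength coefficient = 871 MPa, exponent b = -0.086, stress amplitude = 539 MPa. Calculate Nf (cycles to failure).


sigma_a = sigma_f' * (2Nf)^b
2Nf = (sigma_a/sigma_f')^(1/b)
2Nf = (539/871)^(1/-0.086)
2Nf = 265.21468
Nf = 132.6


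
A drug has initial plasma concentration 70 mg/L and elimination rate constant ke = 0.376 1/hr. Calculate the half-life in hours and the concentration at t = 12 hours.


t_half = ln(2) / ke = 0.693147 / 0.376 = 1.843 hr
C(t) = C0 * exp(-ke*t) = 70 * exp(-0.376*12)
C(12) = 0.7684 mg/L


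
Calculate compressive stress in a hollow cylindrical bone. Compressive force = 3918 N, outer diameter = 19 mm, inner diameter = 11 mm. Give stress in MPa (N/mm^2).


A = pi*(r_o^2 - r_i^2)
r_o = 9.5 mm, r_i = 5.5 mm
A = 188.496 mm^2
sigma = F/A = 3918 / 188.496
sigma = 20.79 MPa


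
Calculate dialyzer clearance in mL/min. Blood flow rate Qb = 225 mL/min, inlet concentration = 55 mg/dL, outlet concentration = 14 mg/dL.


K = Qb * (Cb_in - Cb_out) / Cb_in
K = 225 * (55 - 14) / 55
K = 167.7 mL/min


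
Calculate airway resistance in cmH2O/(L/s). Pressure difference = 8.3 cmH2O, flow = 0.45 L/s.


R = dP / flow
R = 8.3 / 0.45
R = 18.44 cmH2O/(L/s)


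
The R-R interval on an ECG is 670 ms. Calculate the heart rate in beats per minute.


HR = 60 / RR_interval(s)
RR = 670 ms = 0.67 s
HR = 60 / 0.67 = 89.55 bpm


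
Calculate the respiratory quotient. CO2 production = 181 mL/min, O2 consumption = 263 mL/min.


RQ = VCO2 / VO2
RQ = 181 / 263
RQ = 0.6882


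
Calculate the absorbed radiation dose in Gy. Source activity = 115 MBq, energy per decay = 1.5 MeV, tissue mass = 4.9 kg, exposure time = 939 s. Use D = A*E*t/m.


A = 115 MBq = 1.1500e+08 Bq
E = 1.5 MeV = 2.403e-13 J
D = A*E*t/m = 1.1500e+08*2.403e-13*939/4.9
D = 0.005296 Gy


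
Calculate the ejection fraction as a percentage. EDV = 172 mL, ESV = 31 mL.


SV = EDV - ESV = 172 - 31 = 141 mL
EF = SV/EDV * 100 = 141/172 * 100
EF = 81.98%


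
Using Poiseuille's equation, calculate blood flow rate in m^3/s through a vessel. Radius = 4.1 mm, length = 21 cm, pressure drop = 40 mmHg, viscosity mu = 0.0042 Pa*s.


Q = pi*r^4*dP / (8*mu*L)
r = 0.0041 m, L = 0.21 m
dP = 40 mmHg = 5332.88 Pa
Q = 6.7095e-04 m^3/s


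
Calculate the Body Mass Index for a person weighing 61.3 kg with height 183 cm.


BMI = weight / height^2
height = 183 cm = 1.83 m
BMI = 61.3 / 1.83^2
BMI = 18.3 kg/m^2


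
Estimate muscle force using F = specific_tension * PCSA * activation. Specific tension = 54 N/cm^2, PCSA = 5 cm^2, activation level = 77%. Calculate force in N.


F = sigma * PCSA * activation
F = 54 * 5 * 0.77
F = 207.9 N


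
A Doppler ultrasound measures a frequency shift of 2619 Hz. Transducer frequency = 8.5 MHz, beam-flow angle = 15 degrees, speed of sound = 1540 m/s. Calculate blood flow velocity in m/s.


v = fd * c / (2 * f0 * cos(theta))
v = 2619 * 1540 / (2 * 8.5000e+06 * cos(15))
v = 0.2456 m/s


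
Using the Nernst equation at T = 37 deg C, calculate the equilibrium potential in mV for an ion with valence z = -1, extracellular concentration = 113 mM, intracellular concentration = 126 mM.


E = (RT/(zF)) * ln(C_out/C_in)
T = 37 + 273.15 = 310.15 K
E = (8.314 * 310.15 / (-1 * 96485)) * ln(113/126)
E = 2.91 mV


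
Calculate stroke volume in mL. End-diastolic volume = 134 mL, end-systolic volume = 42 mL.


SV = EDV - ESV
SV = 134 - 42
SV = 92 mL


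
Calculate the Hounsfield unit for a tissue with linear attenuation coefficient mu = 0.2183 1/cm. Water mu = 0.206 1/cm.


HU = ((mu_tissue - mu_water) / mu_water) * 1000
HU = ((0.2183 - 0.206) / 0.206) * 1000
HU = 59.71


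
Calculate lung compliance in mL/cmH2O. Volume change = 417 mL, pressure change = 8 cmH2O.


C = dV / dP
C = 417 / 8
C = 52.12 mL/cmH2O


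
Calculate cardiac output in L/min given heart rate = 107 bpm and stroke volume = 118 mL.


CO = HR * SV
CO = 107 * 118 / 1000
CO = 12.63 L/min


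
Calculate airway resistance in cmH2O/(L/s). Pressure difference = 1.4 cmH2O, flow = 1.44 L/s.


R = dP / flow
R = 1.4 / 1.44
R = 0.9722 cmH2O/(L/s)


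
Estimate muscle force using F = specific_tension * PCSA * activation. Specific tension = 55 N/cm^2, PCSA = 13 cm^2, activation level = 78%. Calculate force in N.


F = sigma * PCSA * activation
F = 55 * 13 * 0.78
F = 557.7 N


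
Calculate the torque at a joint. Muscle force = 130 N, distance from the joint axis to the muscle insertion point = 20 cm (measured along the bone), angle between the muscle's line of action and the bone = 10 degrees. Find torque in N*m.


Torque = F * d * sin(theta)   (moment arm = d*sin(theta))
d = 20 cm = 0.2 m
Torque = 130 * 0.2 * sin(10)
Torque = 4.515 N*m


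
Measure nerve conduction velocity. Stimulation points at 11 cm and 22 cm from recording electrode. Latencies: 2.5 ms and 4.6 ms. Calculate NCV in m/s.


Distance = (22 - 11) / 100 = 0.11 m
dt = (4.6 - 2.5) / 1000 = 0.0021 s
NCV = dist / dt = 52.38 m/s


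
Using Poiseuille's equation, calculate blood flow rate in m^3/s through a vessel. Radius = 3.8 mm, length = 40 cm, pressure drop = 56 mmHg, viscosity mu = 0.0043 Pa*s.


Q = pi*r^4*dP / (8*mu*L)
r = 0.0038 m, L = 0.4 m
dP = 56 mmHg = 7466.032 Pa
Q = 3.5543e-04 m^3/s


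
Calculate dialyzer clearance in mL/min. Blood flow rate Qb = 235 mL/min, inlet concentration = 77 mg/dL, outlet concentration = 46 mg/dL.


K = Qb * (Cb_in - Cb_out) / Cb_in
K = 235 * (77 - 46) / 77
K = 94.61 mL/min


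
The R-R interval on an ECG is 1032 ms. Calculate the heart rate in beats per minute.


HR = 60 / RR_interval(s)
RR = 1032 ms = 1.032 s
HR = 60 / 1.032 = 58.14 bpm


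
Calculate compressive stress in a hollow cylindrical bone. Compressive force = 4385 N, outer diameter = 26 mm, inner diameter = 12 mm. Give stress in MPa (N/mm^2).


A = pi*(r_o^2 - r_i^2)
r_o = 13 mm, r_i = 6 mm
A = 417.832 mm^2
sigma = F/A = 4385 / 417.832
sigma = 10.49 MPa


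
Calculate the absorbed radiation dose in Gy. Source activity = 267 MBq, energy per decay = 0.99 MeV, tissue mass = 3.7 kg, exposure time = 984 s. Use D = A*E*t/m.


A = 267 MBq = 2.6700e+08 Bq
E = 0.99 MeV = 1.58598e-13 J
D = A*E*t/m = 2.6700e+08*1.58598e-13*984/3.7
D = 0.01126 Gy


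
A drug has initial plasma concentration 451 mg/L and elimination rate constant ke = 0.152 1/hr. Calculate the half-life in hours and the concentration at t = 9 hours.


t_half = ln(2) / ke = 0.693147 / 0.152 = 4.56 hr
C(t) = C0 * exp(-ke*t) = 451 * exp(-0.152*9)
C(9) = 114.8 mg/L


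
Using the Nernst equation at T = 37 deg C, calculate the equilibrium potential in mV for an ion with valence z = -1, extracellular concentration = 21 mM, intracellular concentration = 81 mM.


E = (RT/(zF)) * ln(C_out/C_in)
T = 37 + 273.15 = 310.15 K
E = (8.314 * 310.15 / (-1 * 96485)) * ln(21/81)
E = 36.08 mV


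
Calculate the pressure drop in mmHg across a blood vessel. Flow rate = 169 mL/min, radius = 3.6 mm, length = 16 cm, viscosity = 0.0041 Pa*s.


dP = 8*mu*L*Q / (pi*r^4)
Q = 169 mL/min = 2.81667e-06 m^3/s
dP = 28.0137 Pa = 28.0137 / 133.322 mmHg = 0.2101 mmHg


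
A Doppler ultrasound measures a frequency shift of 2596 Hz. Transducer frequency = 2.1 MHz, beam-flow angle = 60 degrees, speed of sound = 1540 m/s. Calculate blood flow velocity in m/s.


v = fd * c / (2 * f0 * cos(theta))
v = 2596 * 1540 / (2 * 2.1000e+06 * cos(60))
v = 1.904 m/s


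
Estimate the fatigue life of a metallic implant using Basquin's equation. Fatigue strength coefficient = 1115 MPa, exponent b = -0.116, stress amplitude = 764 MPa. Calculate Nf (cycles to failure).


sigma_a = sigma_f' * (2Nf)^b
2Nf = (sigma_a/sigma_f')^(1/b)
2Nf = (764/1115)^(1/-0.116)
2Nf = 26.023028
Nf = 13.01


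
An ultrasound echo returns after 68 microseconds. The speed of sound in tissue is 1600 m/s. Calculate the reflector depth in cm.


depth = c * t / 2
t = 68 us = 6.8000e-05 s
depth = 1600 * 6.8000e-05 / 2
depth = 0.0544 m = 5.44 cm


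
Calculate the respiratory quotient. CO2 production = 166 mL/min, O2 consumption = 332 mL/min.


RQ = VCO2 / VO2
RQ = 166 / 332
RQ = 0.5


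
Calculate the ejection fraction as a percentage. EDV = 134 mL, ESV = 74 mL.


SV = EDV - ESV = 134 - 74 = 60 mL
EF = SV/EDV * 100 = 60/134 * 100
EF = 44.78%


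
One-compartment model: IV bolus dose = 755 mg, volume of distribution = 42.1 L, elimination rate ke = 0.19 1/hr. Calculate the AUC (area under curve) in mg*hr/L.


C0 = Dose/Vd = 755/42.1 = 17.9335 mg/L
AUC = C0/ke = 17.9335/0.19
AUC = 94.39 mg*hr/L


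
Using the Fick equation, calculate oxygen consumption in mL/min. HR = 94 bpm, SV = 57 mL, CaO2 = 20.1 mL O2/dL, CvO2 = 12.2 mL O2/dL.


CO = HR*SV = 94*57/1000 = 5.358 L/min
a-v O2 diff = 20.1 - 12.2 = 7.9 mL/dL
VO2 = CO * (CaO2-CvO2) * 10 dL/L
VO2 = 5.358 * 7.9 * 10
VO2 = 423.3 mL/min


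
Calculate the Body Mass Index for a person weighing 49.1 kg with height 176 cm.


BMI = weight / height^2
height = 176 cm = 1.76 m
BMI = 49.1 / 1.76^2
BMI = 15.85 kg/m^2


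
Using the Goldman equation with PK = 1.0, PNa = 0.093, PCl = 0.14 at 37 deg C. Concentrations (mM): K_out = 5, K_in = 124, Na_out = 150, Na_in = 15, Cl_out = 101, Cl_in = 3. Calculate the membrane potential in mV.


Vm = (RT/F)*ln((PK*Ko + PNa*Nao + PCl*Cli)/(PK*Ki + PNa*Nai + PCl*Clo))
Numer = 19.37, Denom = 139.535
Vm = -52.77 mV


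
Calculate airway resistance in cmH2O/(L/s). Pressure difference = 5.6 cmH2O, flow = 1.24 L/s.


R = dP / flow
R = 5.6 / 1.24
R = 4.516 cmH2O/(L/s)


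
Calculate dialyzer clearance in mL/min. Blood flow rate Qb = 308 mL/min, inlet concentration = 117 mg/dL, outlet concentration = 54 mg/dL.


K = Qb * (Cb_in - Cb_out) / Cb_in
K = 308 * (117 - 54) / 117
K = 165.8 mL/min


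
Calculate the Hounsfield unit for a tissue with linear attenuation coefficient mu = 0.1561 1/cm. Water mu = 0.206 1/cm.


HU = ((mu_tissue - mu_water) / mu_water) * 1000
HU = ((0.1561 - 0.206) / 0.206) * 1000
HU = -242.2


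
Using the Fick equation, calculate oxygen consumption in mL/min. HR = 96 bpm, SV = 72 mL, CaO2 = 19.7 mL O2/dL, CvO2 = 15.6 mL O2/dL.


CO = HR*SV = 96*72/1000 = 6.912 L/min
a-v O2 diff = 19.7 - 15.6 = 4.1 mL/dL
VO2 = CO * (CaO2-CvO2) * 10 dL/L
VO2 = 6.912 * 4.1 * 10
VO2 = 283.4 mL/min


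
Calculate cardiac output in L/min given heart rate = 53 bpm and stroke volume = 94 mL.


CO = HR * SV
CO = 53 * 94 / 1000
CO = 4.982 L/min


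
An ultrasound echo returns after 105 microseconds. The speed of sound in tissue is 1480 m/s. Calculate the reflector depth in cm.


depth = c * t / 2
t = 105 us = 1.0500e-04 s
depth = 1480 * 1.0500e-04 / 2
depth = 0.0777 m = 7.77 cm


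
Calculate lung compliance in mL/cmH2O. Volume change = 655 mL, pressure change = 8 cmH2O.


C = dV / dP
C = 655 / 8
C = 81.88 mL/cmH2O


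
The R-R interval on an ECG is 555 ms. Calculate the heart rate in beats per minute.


HR = 60 / RR_interval(s)
RR = 555 ms = 0.555 s
HR = 60 / 0.555 = 108.1 bpm


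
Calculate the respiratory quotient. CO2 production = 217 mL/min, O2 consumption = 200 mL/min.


RQ = VCO2 / VO2
RQ = 217 / 200
RQ = 1.085


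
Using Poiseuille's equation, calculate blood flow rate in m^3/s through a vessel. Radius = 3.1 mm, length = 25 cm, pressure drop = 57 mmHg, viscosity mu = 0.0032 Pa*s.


Q = pi*r^4*dP / (8*mu*L)
r = 0.0031 m, L = 0.25 m
dP = 57 mmHg = 7599.354 Pa
Q = 3.4450e-04 m^3/s


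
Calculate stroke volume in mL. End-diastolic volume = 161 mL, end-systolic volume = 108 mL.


SV = EDV - ESV
SV = 161 - 108
SV = 53 mL


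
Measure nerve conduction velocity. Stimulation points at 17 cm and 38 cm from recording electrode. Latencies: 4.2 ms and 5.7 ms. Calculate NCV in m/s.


Distance = (38 - 17) / 100 = 0.21 m
dt = (5.7 - 4.2) / 1000 = 0.0015 s
NCV = dist / dt = 140 m/s


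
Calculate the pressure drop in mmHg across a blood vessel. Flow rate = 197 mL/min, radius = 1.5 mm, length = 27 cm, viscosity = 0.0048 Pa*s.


dP = 8*mu*L*Q / (pi*r^4)
Q = 197 mL/min = 3.28333e-06 m^3/s
dP = 2140.4 Pa = 2140.4 / 133.322 mmHg = 16.05 mmHg


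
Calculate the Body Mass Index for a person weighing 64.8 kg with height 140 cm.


BMI = weight / height^2
height = 140 cm = 1.4 m
BMI = 64.8 / 1.4^2
BMI = 33.06 kg/m^2


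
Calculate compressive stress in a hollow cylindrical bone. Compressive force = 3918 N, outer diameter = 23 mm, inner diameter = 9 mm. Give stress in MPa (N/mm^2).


A = pi*(r_o^2 - r_i^2)
r_o = 11.5 mm, r_i = 4.5 mm
A = 351.858 mm^2
sigma = F/A = 3918 / 351.858
sigma = 11.14 MPa


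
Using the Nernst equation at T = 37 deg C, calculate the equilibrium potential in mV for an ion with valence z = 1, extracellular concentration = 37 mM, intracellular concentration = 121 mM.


E = (RT/(zF)) * ln(C_out/C_in)
T = 37 + 273.15 = 310.15 K
E = (8.314 * 310.15 / (1 * 96485)) * ln(37/121)
E = -31.67 mV


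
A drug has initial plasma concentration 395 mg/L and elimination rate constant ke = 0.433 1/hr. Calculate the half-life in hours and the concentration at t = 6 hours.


t_half = ln(2) / ke = 0.693147 / 0.433 = 1.601 hr
C(t) = C0 * exp(-ke*t) = 395 * exp(-0.433*6)
C(6) = 29.4 mg/L


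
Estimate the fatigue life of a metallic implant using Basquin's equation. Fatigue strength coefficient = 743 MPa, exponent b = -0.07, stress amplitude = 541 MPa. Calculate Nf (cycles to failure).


sigma_a = sigma_f' * (2Nf)^b
2Nf = (sigma_a/sigma_f')^(1/b)
2Nf = (541/743)^(1/-0.07)
2Nf = 92.993093
Nf = 46.5
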